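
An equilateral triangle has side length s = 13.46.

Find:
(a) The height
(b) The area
(a) Height h = s·√3/2 = 13.46·√3/2 = 11.66
(b) Area = (√3/4)·s² = (√3/4)·13.46² = (√3/4)·181.172 = 78.45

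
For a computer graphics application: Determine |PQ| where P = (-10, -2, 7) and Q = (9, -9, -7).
d = √[(19)² + (-7)² + (-14)²] = √606 = 24.62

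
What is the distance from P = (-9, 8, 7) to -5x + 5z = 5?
d = |(-5)(-9) + 0(8) + 5(7) - (5)| / √((-5)² + 0² + 5²) = 75/√50 = 10.61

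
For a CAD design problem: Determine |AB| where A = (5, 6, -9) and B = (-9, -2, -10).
d = √[(-14)² + (-8)² + (-1)²] = √261 = 16.16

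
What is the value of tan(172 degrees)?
tan(172 degrees) = -0.1405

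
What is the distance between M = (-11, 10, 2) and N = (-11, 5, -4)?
d = √[(0)² + (-5)² + (-6)²] = √61 = 7.81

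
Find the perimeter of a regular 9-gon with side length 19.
Perimeter = number of sides * side length
Perimeter = 9 * 19
Perimeter = 171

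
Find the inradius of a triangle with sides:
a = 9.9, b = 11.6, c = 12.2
s = (a+b+c)/2 = (9.9+11.6+12.2)/2 = 16.85
Area = √(s(s-a)(s-b)(s-c)) = √(16.85·6.95·5.25·4.65) = 53.4686
r = Area/s = 53.4686/16.85 = 3.173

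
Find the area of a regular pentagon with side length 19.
For a regular 5-gon with side length s = 19:
Apothem a = s / (2*tan(pi/5)) = 19 / (2*tan(pi/5)) ≈ 13.0756
Perimeter P = 5 * 19 = 95
Area = (1/2) * P * a = (1/2) * 95 * 13.0756 = 621.09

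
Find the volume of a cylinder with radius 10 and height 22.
Volume = pi * r² * h
Volume = pi * 10² * 22
Volume = pi * 100 * 22
Volume = pi * 2200
Volume = 6911.50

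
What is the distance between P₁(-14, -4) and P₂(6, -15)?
Using the distance formula: d = sqrt((x₂-x₁)² + (y₂-y₁)²)
dx = 6 - (-14) = 20
dy = (-15) - (-4) = -11
d = sqrt(20² + (-11)²) = sqrt(400 + 121) = sqrt(521) = 22.83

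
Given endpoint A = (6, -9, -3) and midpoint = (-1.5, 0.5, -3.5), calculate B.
B = (2×(-1.5) - 6, 2×0.5 - (-9), 2×(-3.5) - (-3)) = (-9, 10, -4)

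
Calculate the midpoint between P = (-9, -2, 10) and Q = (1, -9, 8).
Midpoint = ((-9+1)/2, (-2-9)/2, (10+8)/2) = (-4, -5.5, 9)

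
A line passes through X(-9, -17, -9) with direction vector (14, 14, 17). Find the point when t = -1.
P(-1) = (-9 + 14(-1), -17 + 14(-1), -9 + 17(-1)) = (-23, -31, -26)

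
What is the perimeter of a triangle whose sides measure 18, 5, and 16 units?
Perimeter = sum of all sides
Perimeter = 18 + 5 + 16
Perimeter = 39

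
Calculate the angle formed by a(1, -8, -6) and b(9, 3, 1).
a·b = -21, |a|² = 101, |b|² = 91
cos θ = -21/√9191 ≈ -0.219
θ ≈ 102.7°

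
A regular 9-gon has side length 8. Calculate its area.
For a regular 9-gon with side length s = 8:
Apothem a = s / (2*tan(pi/9)) = 8 / (2*tan(pi/9)) ≈ 10.9899
Perimeter P = 9 * 8 = 72
Area = (1/2) * P * a = (1/2) * 72 * 10.9899 = 395.64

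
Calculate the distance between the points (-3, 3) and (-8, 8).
Using the distance formula: d = sqrt((x₂-x₁)² + (y₂-y₁)²)
dx = (-8) - (-3) = -5
dy = 8 - 3 = 5
d = sqrt((-5)² + 5²) = sqrt(25 + 25) = sqrt(50) = 7.07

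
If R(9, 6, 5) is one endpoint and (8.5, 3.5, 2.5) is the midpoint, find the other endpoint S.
S = (2×8.5 - 9, 2×3.5 - 6, 2×2.5 - 5) = (8, 1, 0)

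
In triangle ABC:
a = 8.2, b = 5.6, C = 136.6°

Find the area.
Using A = ½ab·sin(C):
A = ½·8.2·5.6·sin(136.6°) = ½·45.92·0.687088 = 15.78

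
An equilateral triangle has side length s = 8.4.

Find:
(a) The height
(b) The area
(a) Height h = s·√3/2 = 8.4·√3/2 = 7.275
(b) Area = (√3/4)·s² = (√3/4)·8.4² = (√3/4)·70.56 = 30.55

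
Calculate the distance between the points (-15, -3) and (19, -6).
Using the distance formula: d = sqrt((x₂-x₁)² + (y₂-y₁)²)
dx = 19 - (-15) = 34
dy = (-6) - (-3) = -3
d = sqrt(34² + (-3)²) = sqrt(1156 + 9) = sqrt(1165) = 34.13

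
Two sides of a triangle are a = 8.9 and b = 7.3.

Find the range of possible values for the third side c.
By the triangle inequality: |a - b| < c < a + b
|8.9 - 7.3| < c < 8.9 + 7.3
1.6 < c < 16.2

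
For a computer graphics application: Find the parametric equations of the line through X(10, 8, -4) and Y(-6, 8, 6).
Direction vector d = Y - X = (-16, 0, 10)
x = 10 - 16t, y = 8, z = -4 + 10t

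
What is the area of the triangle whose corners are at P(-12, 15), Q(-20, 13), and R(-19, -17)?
Using the coordinate formula: Area = (1/2)|x₁(y₂-y₃) + x₂(y₃-y₁) + x₃(y₁-y₂)|
Area = (1/2)|(-12)(13-(-17)) + (-20)((-17)-15) + (-19)(15-13)|
Area = (1/2)|(-12)*30 + (-20)*(-32) + (-19)*2|
Area = (1/2)|(-360) + 640 + (-38)|
Area = (1/2)*242 = 121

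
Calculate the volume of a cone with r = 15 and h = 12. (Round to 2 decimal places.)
Volume = (1/3) * pi * r² * h
Volume = (1/3) * pi * 15² * 12
Volume = (1/3) * pi * 225 * 12
Volume = (1/3) * pi * 2700
Volume = 2827.43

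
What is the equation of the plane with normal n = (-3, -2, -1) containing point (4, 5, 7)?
d = n·P = (-3)(4) + (-2)(5) + (-1)(7) = -29
Plane: -3x - 2y - z = -29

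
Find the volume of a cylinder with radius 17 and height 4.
Volume = pi * r² * h
Volume = pi * 17² * 4
Volume = pi * 289 * 4
Volume = pi * 1156
Volume = 3631.68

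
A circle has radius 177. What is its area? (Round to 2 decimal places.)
Area = pi * r²
Area = pi * 177²
Area = pi * 31329
Area = 98422.96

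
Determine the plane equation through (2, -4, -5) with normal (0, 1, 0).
d = n·P = (0)(2) + (1)(-4) + (0)(-5) = -4
Plane: y = -4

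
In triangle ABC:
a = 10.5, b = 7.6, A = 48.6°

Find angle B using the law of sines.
sin(B)/b = sin(A)/a
sin(B) = b·sin(A)/a = 7.6·sin(48.6°)/10.5 = 0.542938
B = arcsin(0.542938) = 32.88°  (b ≤ a, so B ≤ A and the acute solution is unique)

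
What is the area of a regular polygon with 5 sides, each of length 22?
For a regular 5-gon with side length s = 22:
Apothem a = s / (2*tan(pi/5)) = 22 / (2*tan(pi/5)) ≈ 15.1402
Perimeter P = 5 * 22 = 110
Area = (1/2) * P * a = (1/2) * 110 * 15.1402 = 832.71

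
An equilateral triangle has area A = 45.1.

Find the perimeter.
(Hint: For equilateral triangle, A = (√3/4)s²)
A = (√3/4)s²  →  s² = 4A/√3 = 4·45.1/√3 = 104.154
s = 10.2056
Perimeter = 3s = 30.62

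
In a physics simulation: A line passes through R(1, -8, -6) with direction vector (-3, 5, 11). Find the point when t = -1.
P(-1) = (1 + (-3)(-1), -8 + 5(-1), -6 + 11(-1)) = (4, -13, -17)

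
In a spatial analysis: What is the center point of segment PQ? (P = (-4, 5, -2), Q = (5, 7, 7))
Midpoint = ((-4+5)/2, (5+7)/2, (-2+7)/2) = (0.5, 6, 2.5)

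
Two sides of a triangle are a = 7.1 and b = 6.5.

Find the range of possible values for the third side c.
By the triangle inequality: |a - b| < c < a + b
|7.1 - 6.5| < c < 7.1 + 6.5
0.6 < c < 13.6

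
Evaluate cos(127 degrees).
cos(127 degrees) = -0.6018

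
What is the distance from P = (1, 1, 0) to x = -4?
d = |1(1) + 0(1) + 0(0) - (-4)| / √(1² + 0² + 0²) = 5/√1 = 5.0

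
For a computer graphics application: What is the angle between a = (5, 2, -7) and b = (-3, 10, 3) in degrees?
a·b = -16, |a|² = 78, |b|² = 118
cos θ = -16/√9204 ≈ -0.1668
θ ≈ 99.6°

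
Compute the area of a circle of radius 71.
Area = pi * r²
Area = pi * 71²
Area = pi * 5041
Area = 15836.77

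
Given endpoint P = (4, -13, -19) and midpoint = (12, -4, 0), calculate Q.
Q = (2×12 - 4, 2×(-4) - (-13), 2×0 - (-19)) = (20, 5, 19)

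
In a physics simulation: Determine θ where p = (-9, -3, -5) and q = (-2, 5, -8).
p·q = 43, |p|² = 115, |q|² = 93
cos θ = 43/√10695 ≈ 0.4158
θ ≈ 65.43°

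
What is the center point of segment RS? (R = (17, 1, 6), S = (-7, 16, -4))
Midpoint = ((17-7)/2, (1+16)/2, (6-4)/2) = (5, 8.5, 1)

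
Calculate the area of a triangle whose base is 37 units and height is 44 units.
Area = (1/2) * base * height
Area = (1/2) * 37 * 44
Area = 814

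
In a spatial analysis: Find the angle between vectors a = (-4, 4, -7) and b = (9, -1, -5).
a·b = -5, |a|² = 81, |b|² = 107
cos θ = -5/√8667 ≈ -0.05371
θ ≈ 93.08°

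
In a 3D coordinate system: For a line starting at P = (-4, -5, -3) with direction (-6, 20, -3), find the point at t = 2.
P(2) = (-4 + (-6)(2), -5 + 20(2), -3 + (-3)(2)) = (-16, 35, -9)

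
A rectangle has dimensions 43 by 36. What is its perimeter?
Perimeter = 2 * (length + width)
Perimeter = 2 * (43 + 36)
Perimeter = 2 * 79
Perimeter = 158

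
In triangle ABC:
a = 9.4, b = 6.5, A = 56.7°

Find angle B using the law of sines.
sin(B)/b = sin(A)/a
sin(B) = b·sin(A)/a = 6.5·sin(56.7°)/9.4 = 0.577952
B = arcsin(0.577952) = 35.31°  (b ≤ a, so B ≤ A and the acute solution is unique)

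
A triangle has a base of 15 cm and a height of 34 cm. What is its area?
Area = (1/2) * base * height
Area = (1/2) * 15 * 34
Area = 255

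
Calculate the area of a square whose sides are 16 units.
Area = s²
Area = 16²
Area = 256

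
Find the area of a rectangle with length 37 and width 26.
Area = length * width
Area = 37 * 26
Area = 962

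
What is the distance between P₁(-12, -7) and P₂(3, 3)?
Using the distance formula: d = sqrt((x₂-x₁)² + (y₂-y₁)²)
dx = 3 - (-12) = 15
dy = 3 - (-7) = 10
d = sqrt(15² + 10²) = sqrt(225 + 100) = sqrt(325) = 18.03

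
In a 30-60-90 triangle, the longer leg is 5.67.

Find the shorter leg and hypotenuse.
In a 30-60-90 triangle, sides are in ratio 1 : √3 : 2.
Long leg = short leg·√3  →  short leg = 5.67/√3 = 3.274
Hypotenuse = 2·(short leg) = 2·5.67/√3 = 6.547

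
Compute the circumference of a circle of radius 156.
Circumference = 2 * pi * r
Circumference = 2 * pi * 156
Circumference = 980.18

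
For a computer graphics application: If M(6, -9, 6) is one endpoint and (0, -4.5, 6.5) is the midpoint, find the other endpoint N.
N = (2×0 - 6, 2×(-4.5) - (-9), 2×6.5 - 6) = (-6, 0, 7)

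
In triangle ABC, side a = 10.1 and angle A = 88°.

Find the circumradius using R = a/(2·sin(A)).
R = a/(2·sin(A)) = 10.1/(2·sin(88°))
R = 10.1/(2·0.999391) = 10.1/1.998782 = 5.053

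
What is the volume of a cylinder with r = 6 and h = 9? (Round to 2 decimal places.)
Volume = pi * r² * h
Volume = pi * 6² * 9
Volume = pi * 36 * 9
Volume = pi * 324
Volume = 1017.88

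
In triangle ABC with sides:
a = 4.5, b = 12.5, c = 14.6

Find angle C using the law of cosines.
cos(C) = (a² + b² - c²)/(2ab)
cos(C) = (4.5² + 12.5² - 14.6²)/(2·4.5·12.5) = -36.66/112.5 = -0.325867
C = arccos(-0.325867) = 109°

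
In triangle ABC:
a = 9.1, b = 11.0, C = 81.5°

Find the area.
Using A = ½ab·sin(C):
A = ½·9.1·11.0·sin(81.5°) = ½·100.1·0.989016 = 49.5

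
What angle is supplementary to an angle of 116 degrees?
Supplementary angles sum to 180 degrees.
Other angle = 180 - 116
Other angle = 64 degrees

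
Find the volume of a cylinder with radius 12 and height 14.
Volume = pi * r² * h
Volume = pi * 12² * 14
Volume = pi * 144 * 14
Volume = pi * 2016
Volume = 6333.45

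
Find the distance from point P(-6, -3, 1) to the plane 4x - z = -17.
d = |4(-6) + 0(-3) + (-1)(1) - (-17)| / √(4² + 0² + (-1)²) = 8/√17 = 1.94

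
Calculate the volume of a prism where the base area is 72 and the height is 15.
Volume = base area * height
Volume = 72 * 15
Volume = 1080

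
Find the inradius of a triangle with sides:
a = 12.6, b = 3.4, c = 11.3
s = (a+b+c)/2 = (12.6+3.4+11.3)/2 = 13.65
Area = √(s(s-a)(s-b)(s-c)) = √(13.65·1.05·10.25·2.35) = 18.5805
r = Area/s = 18.5805/13.65 = 1.361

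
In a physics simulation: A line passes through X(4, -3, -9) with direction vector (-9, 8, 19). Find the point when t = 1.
P(1) = (4 + (-9)(1), -3 + 8(1), -9 + 19(1)) = (-5, 5, 10)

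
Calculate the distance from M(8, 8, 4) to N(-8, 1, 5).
d = √[(-16)² + (-7)² + (1)²] = √306 = 17.49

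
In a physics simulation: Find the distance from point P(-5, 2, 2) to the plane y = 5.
d = |0(-5) + 1(2) + 0(2) - (5)| / √(0² + 1² + 0²) = 3/√1 = 3.0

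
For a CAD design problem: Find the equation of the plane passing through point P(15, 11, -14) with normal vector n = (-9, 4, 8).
d = n·P = (-9)(15) + (4)(11) + (8)(-14) = -203
Plane: -9x + 4y + 8z = -203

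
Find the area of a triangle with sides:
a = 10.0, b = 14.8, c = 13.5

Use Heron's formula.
s = (a+b+c)/2 = (10.0+14.8+13.5)/2 = 19.15
A = √(s(s-a)(s-b)(s-c)) = √(19.15·9.15·4.35·5.65)
A = √4306.53 = 65.62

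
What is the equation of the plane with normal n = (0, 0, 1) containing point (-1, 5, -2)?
d = n·P = (0)(-1) + (0)(5) + (1)(-2) = -2
Plane: z = -2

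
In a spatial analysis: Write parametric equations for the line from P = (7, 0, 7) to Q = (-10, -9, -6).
Direction vector d = Q - P = (-17, -9, -13)
x = 7 - 17t, y = 0 - 9t, z = 7 - 13t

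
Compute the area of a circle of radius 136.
Area = pi * r²
Area = pi * 136²
Area = pi * 18496
Area = 58106.90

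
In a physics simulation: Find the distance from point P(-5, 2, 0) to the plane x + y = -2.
d = |1(-5) + 1(2) + 0(0) - (-2)| / √(1² + 1² + 0²) = 1/√2 = 0.7071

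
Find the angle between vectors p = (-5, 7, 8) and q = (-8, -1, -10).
p·q = -47, |p|² = 138, |q|² = 165
cos θ = -47/√22770 ≈ -0.3115
θ ≈ 108.1°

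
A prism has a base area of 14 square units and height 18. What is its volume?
Volume = base area * height
Volume = 14 * 18
Volume = 252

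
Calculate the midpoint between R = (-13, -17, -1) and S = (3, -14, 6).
Midpoint = ((-13+3)/2, (-17-14)/2, (-1+6)/2) = (-5, -15.5, 2.5)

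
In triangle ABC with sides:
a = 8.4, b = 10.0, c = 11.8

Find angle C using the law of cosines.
cos(C) = (a² + b² - c²)/(2ab)
cos(C) = (8.4² + 10.0² - 11.8²)/(2·8.4·10.0) = 31.32/168 = 0.186429
C = arccos(0.186429) = 79.26°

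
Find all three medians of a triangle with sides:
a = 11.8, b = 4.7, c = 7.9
Using m_x = ½√(2y² + 2z² - x²):
m_a = ½√(2·4.7² + 2·7.9² - 11.8²) = ½√29.76 = 2.728
m_b = ½√(2·11.8² + 2·7.9² - 4.7²) = ½√381.21 = 9.762
m_c = ½√(2·11.8² + 2·4.7² - 7.9²) = ½√260.25 = 8.066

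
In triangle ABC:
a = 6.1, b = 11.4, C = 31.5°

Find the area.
Using A = ½ab·sin(C):
A = ½·6.1·11.4·sin(31.5°) = ½·69.54·0.522499 = 18.17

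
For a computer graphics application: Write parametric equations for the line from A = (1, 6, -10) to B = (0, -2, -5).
Direction vector d = B - A = (-1, -8, 5)
x = 1 - t, y = 6 - 8t, z = -10 + 5t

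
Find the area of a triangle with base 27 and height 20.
Area = (1/2) * base * height
Area = (1/2) * 27 * 20
Area = 270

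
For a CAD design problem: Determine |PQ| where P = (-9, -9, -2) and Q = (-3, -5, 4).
d = √[(6)² + (4)² + (6)²] = √88 = 9.381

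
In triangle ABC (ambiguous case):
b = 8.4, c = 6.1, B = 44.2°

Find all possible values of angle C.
sin(C)/c = sin(B)/b  →  sin(C) = c·sin(B)/b = 6.1·sin(44.2°)/8.4 = 0.506275
C₁ = arcsin(0.506275) = 30.42°,  C₂ = 180° - C₁ = 149.58°
Check C₂: A = 180° - 44.2° - 149.58° = -13.78° ≤ 0, rejected
C = 30.42° (one solution)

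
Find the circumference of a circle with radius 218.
Circumference = 2 * pi * r
Circumference = 2 * pi * 218
Circumference = 1369.73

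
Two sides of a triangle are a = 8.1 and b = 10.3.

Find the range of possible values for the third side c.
By the triangle inequality: |a - b| < c < a + b
|8.1 - 10.3| < c < 8.1 + 10.3
2.2 < c < 18.4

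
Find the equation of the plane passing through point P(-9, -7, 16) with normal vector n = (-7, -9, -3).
d = n·P = (-7)(-9) + (-9)(-7) + (-3)(16) = 78
Plane: -7x - 9y - 3z = 78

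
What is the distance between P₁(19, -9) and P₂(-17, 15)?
Using the distance formula: d = sqrt((x₂-x₁)² + (y₂-y₁)²)
dx = (-17) - 19 = -36
dy = 15 - (-9) = 24
d = sqrt((-36)² + 24²) = sqrt(1296 + 576) = sqrt(1872) = 43.27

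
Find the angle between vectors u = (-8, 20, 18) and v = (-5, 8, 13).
u·v = 434, |u|² = 788, |v|² = 258
cos θ = 434/√203304 ≈ 0.9625
θ ≈ 15.73°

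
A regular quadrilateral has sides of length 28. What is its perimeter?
Perimeter = number of sides * side length
Perimeter = 4 * 28
Perimeter = 112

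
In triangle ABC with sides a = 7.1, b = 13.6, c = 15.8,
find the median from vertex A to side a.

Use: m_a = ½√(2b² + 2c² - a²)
m_a = ½√(2·13.6² + 2·15.8² - 7.1²)
m_a = ½√(369.92 + 499.28 - 50.41) = ½√818.79 = 14.31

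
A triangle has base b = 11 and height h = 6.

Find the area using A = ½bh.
A = ½·11·6 = 33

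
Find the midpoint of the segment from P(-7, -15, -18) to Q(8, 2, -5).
Midpoint = ((-7+8)/2, (-15+2)/2, (-18-5)/2) = (0.5, -6.5, -11.5)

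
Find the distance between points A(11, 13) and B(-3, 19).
Using the distance formula: d = sqrt((x₂-x₁)² + (y₂-y₁)²)
dx = (-3) - 11 = -14
dy = 19 - 13 = 6
d = sqrt((-14)² + 6²) = sqrt(196 + 36) = sqrt(232) = 15.23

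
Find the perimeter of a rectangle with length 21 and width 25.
Perimeter = 2 * (length + width)
Perimeter = 2 * (21 + 25)
Perimeter = 2 * 46
Perimeter = 92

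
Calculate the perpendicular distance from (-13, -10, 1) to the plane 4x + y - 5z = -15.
d = |4(-13) + 1(-10) + (-5)(1) - (-15)| / √(4² + 1² + (-5)²) = 52/√42 = 8.024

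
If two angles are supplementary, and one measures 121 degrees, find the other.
Supplementary angles sum to 180 degrees.
Other angle = 180 - 121
Other angle = 59 degrees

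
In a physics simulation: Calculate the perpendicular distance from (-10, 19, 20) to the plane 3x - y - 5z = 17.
d = |3(-10) + (-1)(19) + (-5)(20) - (17)| / √(3² + (-1)² + (-5)²) = 166/√35 = 28.06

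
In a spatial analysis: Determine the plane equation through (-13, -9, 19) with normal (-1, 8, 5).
d = n·P = (-1)(-13) + (8)(-9) + (5)(19) = 36
Plane: -x + 8y + 5z = 36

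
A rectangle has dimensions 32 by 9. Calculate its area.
Area = length * width
Area = 32 * 9
Area = 288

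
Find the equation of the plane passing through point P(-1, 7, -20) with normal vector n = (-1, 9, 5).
d = n·P = (-1)(-1) + (9)(7) + (5)(-20) = -36
Plane: -x + 9y + 5z = -36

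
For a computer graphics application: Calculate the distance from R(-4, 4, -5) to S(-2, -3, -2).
d = √[(2)² + (-7)² + (3)²] = √62 = 7.874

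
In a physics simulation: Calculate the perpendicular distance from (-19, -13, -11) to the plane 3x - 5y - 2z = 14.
d = |3(-19) + (-5)(-13) + (-2)(-11) - (14)| / √(3² + (-5)² + (-2)²) = 16/√38 = 2.596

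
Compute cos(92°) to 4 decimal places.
cos(92 degrees) = -0.0349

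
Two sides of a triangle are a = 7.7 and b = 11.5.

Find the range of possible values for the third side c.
By the triangle inequality: |a - b| < c < a + b
|7.7 - 11.5| < c < 7.7 + 11.5
3.8 < c < 19.2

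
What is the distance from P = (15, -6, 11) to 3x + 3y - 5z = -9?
d = |3(15) + 3(-6) + (-5)(11) - (-9)| / √(3² + 3² + (-5)²) = 19/√43 = 2.897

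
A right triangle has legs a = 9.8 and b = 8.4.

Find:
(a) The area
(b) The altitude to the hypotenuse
(a) Area = ½ab = ½·9.8·8.4 = 41.16
(b) Hypotenuse c = √(9.8² + 8.4²) = √166.6 = 12.9074
    Area = ½·c·h_c  →  h_c = 2·Area/c = 2·41.16/12.9074 = 6.378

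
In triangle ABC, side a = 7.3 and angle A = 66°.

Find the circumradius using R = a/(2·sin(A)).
R = a/(2·sin(A)) = 7.3/(2·sin(66°))
R = 7.3/(2·0.913545) = 7.3/1.827091 = 3.995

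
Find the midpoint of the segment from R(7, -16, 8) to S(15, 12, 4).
Midpoint = ((7+15)/2, (-16+12)/2, (8+4)/2) = (11, -2, 6)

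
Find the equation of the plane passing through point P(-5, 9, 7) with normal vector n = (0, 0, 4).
d = n·P = (0)(-5) + (0)(9) + (4)(7) = 28
Plane: 4z = 28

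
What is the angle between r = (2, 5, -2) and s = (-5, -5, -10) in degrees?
r·s = -15, |r|² = 33, |s|² = 150
cos θ = -15/√4950 ≈ -0.2132
θ ≈ 102.3°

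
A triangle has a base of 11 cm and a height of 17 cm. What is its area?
Area = (1/2) * base * height
Area = (1/2) * 11 * 17
Area = 93.50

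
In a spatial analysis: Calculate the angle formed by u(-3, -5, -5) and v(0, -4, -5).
u·v = 45, |u|² = 59, |v|² = 41
cos θ = 45/√2419 ≈ 0.9149
θ ≈ 23.8°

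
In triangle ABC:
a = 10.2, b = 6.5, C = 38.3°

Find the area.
Using A = ½ab·sin(C):
A = ½·10.2·6.5·sin(38.3°) = ½·66.3·0.619779 = 20.55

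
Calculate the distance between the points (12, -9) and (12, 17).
Using the distance formula: d = sqrt((x₂-x₁)² + (y₂-y₁)²)
dx = 12 - 12 = 0
dy = 17 - (-9) = 26
d = sqrt(0² + 26²) = sqrt(0 + 676) = sqrt(676) = 26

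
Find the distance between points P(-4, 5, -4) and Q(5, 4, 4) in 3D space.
d = √[(9)² + (-1)² + (8)²] = √146 = 12.08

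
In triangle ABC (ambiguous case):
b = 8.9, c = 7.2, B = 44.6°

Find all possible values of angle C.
sin(C)/c = sin(B)/b  →  sin(C) = c·sin(B)/b = 7.2·sin(44.6°)/8.9 = 0.568034
C₁ = arcsin(0.568034) = 34.61°,  C₂ = 180° - C₁ = 145.39°
Check C₂: A = 180° - 44.6° - 145.39° = -9.99° ≤ 0, rejected
C = 34.61° (one solution)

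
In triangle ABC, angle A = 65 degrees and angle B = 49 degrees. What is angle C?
Sum of angles in a triangle = 180 degrees
Third angle = 180 - 65 - 49
Third angle = 66 degrees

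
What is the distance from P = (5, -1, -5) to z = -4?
d = |0(5) + 0(-1) + 1(-5) - (-4)| / √(0² + 0² + 1²) = 1/√1 = 1.0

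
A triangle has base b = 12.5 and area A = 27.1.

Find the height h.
A = ½bh  →  h = 2A/b
h = 2·27.1/12.5 = 4.336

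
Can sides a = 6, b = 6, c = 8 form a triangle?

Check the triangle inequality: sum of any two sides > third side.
Yes, triangle inequality satisfied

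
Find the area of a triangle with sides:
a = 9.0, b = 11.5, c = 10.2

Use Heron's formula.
s = (a+b+c)/2 = (9.0+11.5+10.2)/2 = 15.35
A = √(s(s-a)(s-b)(s-c)) = √(15.35·6.35·3.85·5.15)
A = √1932.64 = 43.96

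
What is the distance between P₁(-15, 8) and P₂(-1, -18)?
Using the distance formula: d = sqrt((x₂-x₁)² + (y₂-y₁)²)
dx = (-1) - (-15) = 14
dy = (-18) - 8 = -26
d = sqrt(14² + (-26)²) = sqrt(196 + 676) = sqrt(872) = 29.53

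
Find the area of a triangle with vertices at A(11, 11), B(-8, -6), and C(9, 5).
Using the coordinate formula: Area = (1/2)|x₁(y₂-y₃) + x₂(y₃-y₁) + x₃(y₁-y₂)|
Area = (1/2)|11((-6)-5) + (-8)(5-11) + 9(11-(-6))|
Area = (1/2)|11*(-11) + (-8)*(-6) + 9*17|
Area = (1/2)|(-121) + 48 + 153|
Area = (1/2)*80 = 40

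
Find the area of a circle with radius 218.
Area = pi * r²
Area = pi * 218²
Area = pi * 47524
Area = 149301.05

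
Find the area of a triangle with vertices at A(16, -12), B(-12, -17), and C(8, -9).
Using the coordinate formula: Area = (1/2)|x₁(y₂-y₃) + x₂(y₃-y₁) + x₃(y₁-y₂)|
Area = (1/2)|16((-17)-(-9)) + (-12)((-9)-(-12)) + 8((-12)-(-17))|
Area = (1/2)|16*(-8) + (-12)*3 + 8*5|
Area = (1/2)|(-128) + (-36) + 40|
Area = (1/2)*124 = 62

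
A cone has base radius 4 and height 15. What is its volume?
Volume = (1/3) * pi * r² * h
Volume = (1/3) * pi * 4² * 15
Volume = (1/3) * pi * 16 * 15
Volume = (1/3) * pi * 240
Volume = 251.33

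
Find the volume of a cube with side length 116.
Volume = s³
Volume = 116³
Volume = 1560896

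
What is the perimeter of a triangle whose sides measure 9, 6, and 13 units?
Perimeter = sum of all sides
Perimeter = 9 + 6 + 13
Perimeter = 28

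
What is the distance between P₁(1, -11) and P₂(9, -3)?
Using the distance formula: d = sqrt((x₂-x₁)² + (y₂-y₁)²)
dx = 9 - 1 = 8
dy = (-3) - (-11) = 8
d = sqrt(8² + 8²) = sqrt(64 + 64) = sqrt(128) = 11.31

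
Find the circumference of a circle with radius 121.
Circumference = 2 * pi * r
Circumference = 2 * pi * 121
Circumference = 760.27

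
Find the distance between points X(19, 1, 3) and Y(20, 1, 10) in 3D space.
d = √[(1)² + (0)² + (7)²] = √50 = 7.071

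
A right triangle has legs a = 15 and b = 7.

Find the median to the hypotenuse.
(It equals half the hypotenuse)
Hypotenuse c = √(15² + 7²) = √274 = 16.5529
Median to hypotenuse = c/2 = 8.276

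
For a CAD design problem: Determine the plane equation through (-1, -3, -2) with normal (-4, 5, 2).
d = n·P = (-4)(-1) + (5)(-3) + (2)(-2) = -15
Plane: -4x + 5y + 2z = -15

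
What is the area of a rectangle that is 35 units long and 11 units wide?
Area = length * width
Area = 35 * 11
Area = 385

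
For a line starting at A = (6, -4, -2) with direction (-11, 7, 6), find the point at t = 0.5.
P(0.5) = (6 + (-11)(0.5), -4 + 7(0.5), -2 + 6(0.5)) = (0.5, -0.5, 1)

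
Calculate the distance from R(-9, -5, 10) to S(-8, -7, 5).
d = √[(1)² + (-2)² + (-5)²] = √30 = 5.477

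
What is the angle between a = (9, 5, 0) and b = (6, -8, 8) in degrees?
a·b = 14, |a|² = 106, |b|² = 164
cos θ = 14/√17384 ≈ 0.1062
θ ≈ 83.9°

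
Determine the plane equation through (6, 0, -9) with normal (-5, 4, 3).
d = n·P = (-5)(6) + (4)(0) + (3)(-9) = -57
Plane: -5x + 4y + 3z = -57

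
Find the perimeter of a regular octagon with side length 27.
Perimeter = number of sides * side length
Perimeter = 8 * 27
Perimeter = 216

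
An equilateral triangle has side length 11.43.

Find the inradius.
For an equilateral triangle, r = s/(2√3) where s is the side.
r = 11.43/(2√3) = 11.43/3.464102 = 3.3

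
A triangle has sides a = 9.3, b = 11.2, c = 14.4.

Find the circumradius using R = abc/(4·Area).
s = (a+b+c)/2 = 17.45
Area = √(s(s-a)(s-b)(s-c)) = √(17.45·8.15·6.25·3.05) = 52.0675
R = abc/(4·Area) = (9.3·11.2·14.4)/(4·52.0675) = 1499.904/208.27 = 7.202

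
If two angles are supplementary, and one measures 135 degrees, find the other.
Supplementary angles sum to 180 degrees.
Other angle = 180 - 135
Other angle = 45 degrees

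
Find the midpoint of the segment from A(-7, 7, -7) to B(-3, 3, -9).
Midpoint = ((-7-3)/2, (7+3)/2, (-7-9)/2) = (-5, 5, -8)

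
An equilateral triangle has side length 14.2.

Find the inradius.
For an equilateral triangle, r = s/(2√3) where s is the side.
r = 14.2/(2√3) = 14.2/3.464102 = 4.099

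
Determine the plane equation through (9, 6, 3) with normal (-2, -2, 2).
d = n·P = (-2)(9) + (-2)(6) + (2)(3) = -24
Plane: -2x - 2y + 2z = -24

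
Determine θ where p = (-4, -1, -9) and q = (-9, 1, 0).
p·q = 35, |p|² = 98, |q|² = 82
cos θ = 35/√8036 ≈ 0.3904
θ ≈ 67.02°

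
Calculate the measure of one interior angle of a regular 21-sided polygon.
Interior angle of a regular n-gon = (n-2)*180/n
Interior angle = (21-2)*180/21
Interior angle = 19*180/21
Interior angle = 3420/21
Interior angle = 162.86 degrees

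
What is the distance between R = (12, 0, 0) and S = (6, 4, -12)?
d = √[(-6)² + (4)² + (-12)²] = √196 = 14.0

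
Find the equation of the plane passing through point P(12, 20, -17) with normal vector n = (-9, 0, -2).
d = n·P = (-9)(12) + (0)(20) + (-2)(-17) = -74
Plane: -9x - 2z = -74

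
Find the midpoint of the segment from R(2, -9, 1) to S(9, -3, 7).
Midpoint = ((2+9)/2, (-9-3)/2, (1+7)/2) = (5.5, -6, 4)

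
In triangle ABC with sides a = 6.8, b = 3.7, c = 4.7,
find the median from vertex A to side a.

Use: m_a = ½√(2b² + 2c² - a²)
m_a = ½√(2·3.7² + 2·4.7² - 6.8²)
m_a = ½√(27.38 + 44.18 - 46.24) = ½√25.32 = 2.516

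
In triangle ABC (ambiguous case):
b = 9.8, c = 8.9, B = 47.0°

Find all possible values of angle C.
sin(C)/c = sin(B)/b  →  sin(C) = c·sin(B)/b = 8.9·sin(47.0°)/9.8 = 0.664189
C₁ = arcsin(0.664189) = 41.62°,  C₂ = 180° - C₁ = 138.38°
Check C₂: A = 180° - 47.0° - 138.38° = -5.38° ≤ 0, rejected
C = 41.62° (one solution)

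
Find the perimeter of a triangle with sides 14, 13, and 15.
Perimeter = sum of all sides
Perimeter = 14 + 13 + 15
Perimeter = 42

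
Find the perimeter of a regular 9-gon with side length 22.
Perimeter = number of sides * side length
Perimeter = 9 * 22
Perimeter = 198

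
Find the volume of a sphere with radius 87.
Volume = (4/3) * pi * r³
Volume = (4/3) * pi * 87³
Volume = (4/3) * pi * 658503
Volume = 2758330.92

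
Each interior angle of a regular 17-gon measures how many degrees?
Interior angle of a regular n-gon = (n-2)*180/n
Interior angle = (17-2)*180/17
Interior angle = 15*180/17
Interior angle = 2700/17
Interior angle = 158.82 degrees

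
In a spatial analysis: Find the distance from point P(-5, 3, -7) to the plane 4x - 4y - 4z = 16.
d = |4(-5) + (-4)(3) + (-4)(-7) - (16)| / √(4² + (-4)² + (-4)²) = 20/√48 = 2.887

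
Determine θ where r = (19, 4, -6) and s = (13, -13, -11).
r·s = 261, |r|² = 413, |s|² = 459
cos θ = 261/√189567 ≈ 0.5995
θ ≈ 53.17°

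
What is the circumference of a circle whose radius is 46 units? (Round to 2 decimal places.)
Circumference = 2 * pi * r
Circumference = 2 * pi * 46
Circumference = 289.03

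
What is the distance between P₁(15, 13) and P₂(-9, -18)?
Using the distance formula: d = sqrt((x₂-x₁)² + (y₂-y₁)²)
dx = (-9) - 15 = -24
dy = (-18) - 13 = -31
d = sqrt((-24)² + (-31)²) = sqrt(576 + 961) = sqrt(1537) = 39.20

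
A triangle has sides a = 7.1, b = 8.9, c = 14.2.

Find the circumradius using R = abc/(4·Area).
s = (a+b+c)/2 = 15.1
Area = √(s(s-a)(s-b)(s-c)) = √(15.1·8·6.2·0.9) = 25.9627
R = abc/(4·Area) = (7.1·8.9·14.2)/(4·25.9627) = 897.298/103.8508 = 8.64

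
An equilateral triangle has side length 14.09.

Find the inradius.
For an equilateral triangle, r = s/(2√3) where s is the side.
r = 14.09/(2√3) = 14.09/3.464102 = 4.067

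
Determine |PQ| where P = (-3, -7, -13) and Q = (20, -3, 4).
d = √[(23)² + (4)² + (17)²] = √834 = 28.88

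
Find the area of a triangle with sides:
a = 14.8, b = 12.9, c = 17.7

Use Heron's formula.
s = (a+b+c)/2 = (14.8+12.9+17.7)/2 = 22.7
A = √(s(s-a)(s-b)(s-c)) = √(22.7·7.9·9.8·5)
A = √8787.17 = 93.74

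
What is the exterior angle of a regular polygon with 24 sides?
Exterior angle of a regular n-gon = 360/n
Exterior angle = 360/24
Exterior angle = 15 degrees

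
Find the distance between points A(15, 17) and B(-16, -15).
Using the distance formula: d = sqrt((x₂-x₁)² + (y₂-y₁)²)
dx = (-16) - 15 = -31
dy = (-15) - 17 = -32
d = sqrt((-31)² + (-32)²) = sqrt(961 + 1024) = sqrt(1985) = 44.55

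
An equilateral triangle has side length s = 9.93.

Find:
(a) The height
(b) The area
(a) Height h = s·√3/2 = 9.93·√3/2 = 8.6
(b) Area = (√3/4)·s² = (√3/4)·9.93² = (√3/4)·98.6049 = 42.7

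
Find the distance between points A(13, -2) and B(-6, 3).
Using the distance formula: d = sqrt((x₂-x₁)² + (y₂-y₁)²)
dx = (-6) - 13 = -19
dy = 3 - (-2) = 5
d = sqrt((-19)² + 5²) = sqrt(361 + 25) = sqrt(386) = 19.65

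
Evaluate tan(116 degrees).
tan(116 degrees) = -2.0503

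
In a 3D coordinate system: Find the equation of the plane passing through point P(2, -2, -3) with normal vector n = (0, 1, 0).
d = n·P = (0)(2) + (1)(-2) + (0)(-3) = -2
Plane: y = -2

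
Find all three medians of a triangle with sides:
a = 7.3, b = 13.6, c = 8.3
Using m_x = ½√(2y² + 2z² - x²):
m_a = ½√(2·13.6² + 2·8.3² - 7.3²) = ½√454.41 = 10.66
m_b = ½√(2·7.3² + 2·8.3² - 13.6²) = ½√59.4 = 3.854
m_c = ½√(2·7.3² + 2·13.6² - 8.3²) = ½√407.61 = 10.09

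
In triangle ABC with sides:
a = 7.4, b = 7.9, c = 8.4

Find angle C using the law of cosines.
cos(C) = (a² + b² - c²)/(2ab)
cos(C) = (7.4² + 7.9² - 8.4²)/(2·7.4·7.9) = 46.61/116.92 = 0.398649
C = arccos(0.398649) = 66.51°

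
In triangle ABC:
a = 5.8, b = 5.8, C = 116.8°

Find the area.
Using A = ½ab·sin(C):
A = ½·5.8·5.8·sin(116.8°) = ½·33.64·0.892586 = 15.01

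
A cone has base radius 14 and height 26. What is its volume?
Volume = (1/3) * pi * r² * h
Volume = (1/3) * pi * 14² * 26
Volume = (1/3) * pi * 196 * 26
Volume = (1/3) * pi * 5096
Volume = 5336.52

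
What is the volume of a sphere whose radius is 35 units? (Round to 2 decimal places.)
Volume = (4/3) * pi * r³
Volume = (4/3) * pi * 35³
Volume = (4/3) * pi * 42875
Volume = 179594.38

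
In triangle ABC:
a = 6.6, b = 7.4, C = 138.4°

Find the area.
Using A = ½ab·sin(C):
A = ½·6.6·7.4·sin(138.4°) = ½·48.84·0.663926 = 16.21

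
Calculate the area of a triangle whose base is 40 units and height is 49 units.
Area = (1/2) * base * height
Area = (1/2) * 40 * 49
Area = 980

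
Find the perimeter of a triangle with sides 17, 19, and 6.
Perimeter = sum of all sides
Perimeter = 17 + 19 + 6
Perimeter = 42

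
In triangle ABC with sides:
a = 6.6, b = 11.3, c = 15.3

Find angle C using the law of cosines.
cos(C) = (a² + b² - c²)/(2ab)
cos(C) = (6.6² + 11.3² - 15.3²)/(2·6.6·11.3) = -62.84/149.16 = -0.421293
C = arccos(-0.421293) = 114.9°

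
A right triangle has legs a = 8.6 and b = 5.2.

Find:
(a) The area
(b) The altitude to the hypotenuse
(a) Area = ½ab = ½·8.6·5.2 = 22.36
(b) Hypotenuse c = √(8.6² + 5.2²) = √101 = 10.0499
    Area = ½·c·h_c  →  h_c = 2·Area/c = 2·22.36/10.0499 = 4.45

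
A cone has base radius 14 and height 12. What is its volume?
Volume = (1/3) * pi * r² * h
Volume = (1/3) * pi * 14² * 12
Volume = (1/3) * pi * 196 * 12
Volume = (1/3) * pi * 2352
Volume = 2463.01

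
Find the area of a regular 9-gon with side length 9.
For a regular 9-gon with side length s = 9:
Apothem a = s / (2*tan(pi/9)) = 9 / (2*tan(pi/9)) ≈ 12.3636
Perimeter P = 9 * 9 = 81
Area = (1/2) * P * a = (1/2) * 81 * 12.3636 = 500.73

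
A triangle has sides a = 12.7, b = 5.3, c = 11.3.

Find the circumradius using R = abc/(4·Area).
s = (a+b+c)/2 = 14.65
Area = √(s(s-a)(s-b)(s-c)) = √(14.65·1.95·9.35·3.35) = 29.9133
R = abc/(4·Area) = (12.7·5.3·11.3)/(4·29.9133) = 760.603/119.6532 = 6.357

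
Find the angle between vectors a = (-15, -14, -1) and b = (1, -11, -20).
a·b = 159, |a|² = 422, |b|² = 522
cos θ = 159/√220284 ≈ 0.3388
θ ≈ 70.2°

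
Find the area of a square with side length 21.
Area = s²
Area = 21²
Area = 441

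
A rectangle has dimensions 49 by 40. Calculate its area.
Area = length * width
Area = 49 * 40
Area = 1960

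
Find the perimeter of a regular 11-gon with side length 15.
Perimeter = number of sides * side length
Perimeter = 11 * 15
Perimeter = 165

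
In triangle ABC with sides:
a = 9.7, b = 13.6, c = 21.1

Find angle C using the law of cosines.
cos(C) = (a² + b² - c²)/(2ab)
cos(C) = (9.7² + 13.6² - 21.1²)/(2·9.7·13.6) = -166.16/263.84 = -0.629776
C = arccos(-0.629776) = 129°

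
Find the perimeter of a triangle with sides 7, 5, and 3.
Perimeter = sum of all sides
Perimeter = 7 + 5 + 3
Perimeter = 15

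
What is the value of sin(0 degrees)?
sin(0 degrees) = 0
Decimal approximation: 0.0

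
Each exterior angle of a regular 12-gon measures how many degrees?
Exterior angle of a regular n-gon = 360/n
Exterior angle = 360/12
Exterior angle = 30 degrees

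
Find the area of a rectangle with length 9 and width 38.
Area = length * width
Area = 9 * 38
Area = 342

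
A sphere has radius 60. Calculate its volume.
Volume = (4/3) * pi * r³
Volume = (4/3) * pi * 60³
Volume = (4/3) * pi * 216000
Volume = 904778.68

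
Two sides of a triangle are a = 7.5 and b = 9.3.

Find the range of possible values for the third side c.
By the triangle inequality: |a - b| < c < a + b
|7.5 - 9.3| < c < 7.5 + 9.3
1.8 < c < 16.8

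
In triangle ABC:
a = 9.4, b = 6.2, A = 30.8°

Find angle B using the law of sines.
sin(B)/b = sin(A)/a
sin(B) = b·sin(A)/a = 6.2·sin(30.8°)/9.4 = 0.337730
B = arcsin(0.337730) = 19.74°  (b ≤ a, so B ≤ A and the acute solution is unique)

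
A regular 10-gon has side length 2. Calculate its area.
For a regular 10-gon with side length s = 2:
Apothem a = s / (2*tan(pi/10)) = 2 / (2*tan(pi/10)) ≈ 3.0777
Perimeter P = 10 * 2 = 20
Area = (1/2) * P * a = (1/2) * 20 * 3.0777 = 30.78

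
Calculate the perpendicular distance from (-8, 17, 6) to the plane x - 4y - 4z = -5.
d = |1(-8) + (-4)(17) + (-4)(6) - (-5)| / √(1² + (-4)² + (-4)²) = 95/√33 = 16.54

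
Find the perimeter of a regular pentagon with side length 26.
Perimeter = number of sides * side length
Perimeter = 5 * 26
Perimeter = 130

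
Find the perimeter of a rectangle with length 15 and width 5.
Perimeter = 2 * (length + width)
Perimeter = 2 * (15 + 5)
Perimeter = 2 * 20
Perimeter = 40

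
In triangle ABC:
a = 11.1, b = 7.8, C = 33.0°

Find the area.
Using A = ½ab·sin(C):
A = ½·11.1·7.8·sin(33.0°) = ½·86.58·0.544639 = 23.58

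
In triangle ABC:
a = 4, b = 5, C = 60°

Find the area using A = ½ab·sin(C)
A = ½·4·5·sin(60°) = ½·20·0.866025 = 8.66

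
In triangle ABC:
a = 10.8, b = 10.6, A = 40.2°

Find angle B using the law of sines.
sin(B)/b = sin(A)/a
sin(B) = b·sin(A)/a = 10.6·sin(40.2°)/10.8 = 0.633505
B = arcsin(0.633505) = 39.31°  (b ≤ a, so B ≤ A and the acute solution is unique)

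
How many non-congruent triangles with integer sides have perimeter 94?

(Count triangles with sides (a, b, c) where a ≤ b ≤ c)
With a ≤ b ≤ c and a + b + c = 94, the triangle inequality a + b > c gives c < 94/2, so c ≤ 46.
Iterate a from 1 to ⌊p/3⌋ = 31; for each a, b ranges from a to ⌊(p−a)/2⌋ with c = p − a − b, keeping only c ≥ b.
Triples: (2, 46, 46), (3, 45, 46), (4, 44, 46), …
Count = 184 triangles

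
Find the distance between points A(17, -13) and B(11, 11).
Using the distance formula: d = sqrt((x₂-x₁)² + (y₂-y₁)²)
dx = 11 - 17 = -6
dy = 11 - (-13) = 24
d = sqrt((-6)² + 24²) = sqrt(36 + 576) = sqrt(612) = 24.74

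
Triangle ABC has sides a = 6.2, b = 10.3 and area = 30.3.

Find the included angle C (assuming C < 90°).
Area = ½ab·sin(C)  →  sin(C) = 2·Area/(ab)
sin(C) = 2·30.3/(6.2·10.3) = 0.948951
C = arcsin(0.948951) = 71.61°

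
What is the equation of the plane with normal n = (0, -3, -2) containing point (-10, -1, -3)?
d = n·P = (0)(-10) + (-3)(-1) + (-2)(-3) = 9
Plane: -3y - 2z = 9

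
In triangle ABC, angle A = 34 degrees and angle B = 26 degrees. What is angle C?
Sum of angles in a triangle = 180 degrees
Third angle = 180 - 34 - 26
Third angle = 120 degrees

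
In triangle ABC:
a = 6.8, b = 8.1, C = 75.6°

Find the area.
Using A = ½ab·sin(C):
A = ½·6.8·8.1·sin(75.6°) = ½·55.08·0.968583 = 26.67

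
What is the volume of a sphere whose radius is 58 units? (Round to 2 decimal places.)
Volume = (4/3) * pi * r³
Volume = (4/3) * pi * 58³
Volume = (4/3) * pi * 195112
Volume = 817283.23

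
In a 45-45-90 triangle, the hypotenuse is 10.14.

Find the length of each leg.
In a 45-45-90 triangle, hypotenuse = leg·√2  →  leg = hypotenuse/√2
leg = 10.14/√2 = 7.17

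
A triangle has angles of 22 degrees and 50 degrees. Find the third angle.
Sum of angles in a triangle = 180 degrees
Third angle = 180 - 22 - 50
Third angle = 108 degrees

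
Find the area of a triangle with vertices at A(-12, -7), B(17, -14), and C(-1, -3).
Using the coordinate formula: Area = (1/2)|x₁(y₂-y₃) + x₂(y₃-y₁) + x₃(y₁-y₂)|
Area = (1/2)|(-12)((-14)-(-3)) + 17((-3)-(-7)) + (-1)((-7)-(-14))|
Area = (1/2)|(-12)*(-11) + 17*4 + (-1)*7|
Area = (1/2)|132 + 68 + (-7)|
Area = (1/2)*193 = 96.50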